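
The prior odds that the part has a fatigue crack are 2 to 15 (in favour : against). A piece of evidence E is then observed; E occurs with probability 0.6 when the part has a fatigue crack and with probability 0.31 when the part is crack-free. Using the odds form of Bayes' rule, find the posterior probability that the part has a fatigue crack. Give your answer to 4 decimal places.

Prior odds = 2/15 = 0.13333.
Likelihood ratio for E = 0.6/0.31 = 1.9355.
Posterior odds = prior odds × LR = 0.25806.
Posterior probability = odds/(1+odds) = 0.25806/1.2581 = 0.2051.

Posterior probability ≈ 0.2051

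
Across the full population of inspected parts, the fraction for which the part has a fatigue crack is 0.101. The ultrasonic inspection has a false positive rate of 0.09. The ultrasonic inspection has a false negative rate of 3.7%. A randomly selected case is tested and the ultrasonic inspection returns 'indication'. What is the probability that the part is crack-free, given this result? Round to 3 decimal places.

Write H for 'the part has a fatigue crack'. Prior odds H:¬H = 0.101/0.899 = 0.11235. For the 'indication' outcome, the likelihood ratio is 0.963/0.09 = 10.700.
Posterior odds = 0.11235 × 10.700 = 1.2021, so P(H|E) = 1.2021/(1+1.2021) = 0.546. Then P(¬H|E) = 1 − 0.546 = 0.454.

P(¬H | E) ≈ 0.454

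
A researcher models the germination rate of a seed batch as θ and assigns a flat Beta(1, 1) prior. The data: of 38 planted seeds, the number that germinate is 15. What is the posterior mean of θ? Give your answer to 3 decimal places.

Observing 15 successes and 23 failures updates Beta(1, 1) by adding the success and failure counts to the two shape parameters: α = 1+15 = 16, β = 1+23 = 24.
E[θ | data] = 16/(16+24) = 0.400.

Posterior mean ≈ 0.400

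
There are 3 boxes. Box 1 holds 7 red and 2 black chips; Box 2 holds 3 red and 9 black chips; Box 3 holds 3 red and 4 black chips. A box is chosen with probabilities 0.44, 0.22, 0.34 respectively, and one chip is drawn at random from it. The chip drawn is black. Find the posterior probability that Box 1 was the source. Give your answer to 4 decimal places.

P(black|Box 1) = 0.2222; P(black|Box 2) = 0.75; P(black|Box 3) = 0.5714.
Prior × likelihood for each source: 0.44·0.2222=0.09778, 0.22·0.75=0.1650, 0.34·0.5714=0.1943. Summing gives P(black) = 0.45706.
P(Box 1 | black) = 0.09778 / 0.45706 = 0.2139.

Posterior probability ≈ 0.2139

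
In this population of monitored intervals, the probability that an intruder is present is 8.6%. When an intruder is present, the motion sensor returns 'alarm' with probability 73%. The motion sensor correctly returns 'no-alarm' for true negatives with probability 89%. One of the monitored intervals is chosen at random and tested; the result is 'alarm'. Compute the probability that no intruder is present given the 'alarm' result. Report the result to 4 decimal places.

P(¬H | E) ≈ 0.6156

Let H be the event that an intruder is present. P(H) = 0.086, so P(¬H) = 0.914. With E the 'alarm' result, P(E|H) = 0.73 and P(E|¬H) = 0.11.
P(E) = 0.73·0.086 + 0.11·0.914 = 0.062780 + 0.10054 = 0.16332.
By Bayes' theorem, P(H|E) = 0.062780 / 0.16332 = 0.3844. Hence P(¬H|E) = 1 − 0.3844 = 0.6156.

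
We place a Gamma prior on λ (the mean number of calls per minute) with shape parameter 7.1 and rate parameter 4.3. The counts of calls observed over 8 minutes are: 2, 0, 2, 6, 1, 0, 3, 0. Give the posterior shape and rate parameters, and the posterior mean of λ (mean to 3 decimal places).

The Poisson likelihood adds the total count to the shape and the number of exposure periods to the rate. Here ∑xᵢ = 14 and n = 8, so shape 7.1→21.1 and rate 4.3→12.3.
E[λ | data] = 21.1/12.3 = 1.715.

Posterior: Gamma(shape=21.1, rate=12.3); mean ≈ 1.715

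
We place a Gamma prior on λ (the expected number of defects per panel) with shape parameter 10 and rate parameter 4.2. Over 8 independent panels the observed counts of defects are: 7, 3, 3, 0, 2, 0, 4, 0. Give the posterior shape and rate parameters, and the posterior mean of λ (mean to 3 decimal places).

Posterior: Gamma(shape=29, rate=12.2); mean ≈ 2.377

The Poisson likelihood adds the total count to the shape and the number of exposure periods to the rate. Here ∑xᵢ = 19 and n = 8, so shape 10→29 and rate 4.2→12.2.
Posterior mean = shape/rate = 29/12.2 = 2.377.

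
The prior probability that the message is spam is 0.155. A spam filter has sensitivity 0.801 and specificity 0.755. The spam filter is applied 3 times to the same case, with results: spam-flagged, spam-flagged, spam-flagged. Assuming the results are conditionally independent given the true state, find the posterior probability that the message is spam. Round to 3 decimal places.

With H the event that the message is spam, the joint likelihood of the observed sequence is P(data|H) = 0.801·0.801·0.801 = 0.51392 and P(data|¬H) = 0.245·0.245·0.245 = 0.014706.
Bayes: P(H|data) = 0.155·0.51392 / (0.155·0.51392 + 0.845·0.014706) = 0.079658/0.092085 = 0.8651.

Posterior P(H) ≈ 0.865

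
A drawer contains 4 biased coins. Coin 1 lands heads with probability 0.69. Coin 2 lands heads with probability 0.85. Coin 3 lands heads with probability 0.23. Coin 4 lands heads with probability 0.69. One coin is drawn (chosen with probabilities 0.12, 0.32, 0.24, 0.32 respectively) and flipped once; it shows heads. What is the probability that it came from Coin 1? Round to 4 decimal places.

P(heads|C1) = 0.69; P(heads|C2) = 0.85; P(heads|C3) = 0.23; P(heads|C4) = 0.69.
Prior × likelihood for each source: 0.12·0.69=0.08280, 0.32·0.85=0.2720, 0.24·0.23=0.05520, 0.32·0.69=0.2208. Summing gives P(heads) = 0.63080.
P(Coin 1 | heads) = 0.08280 / 0.63080 = 0.1313.

Posterior probability ≈ 0.1313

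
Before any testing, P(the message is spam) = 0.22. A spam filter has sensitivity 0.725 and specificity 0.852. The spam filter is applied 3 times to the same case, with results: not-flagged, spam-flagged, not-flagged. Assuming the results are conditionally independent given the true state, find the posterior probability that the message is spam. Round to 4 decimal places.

Posterior P(H) ≈ 0.1258

With H the event that the message is spam, the joint likelihood of the observed sequence is P(data|H) = 0.275·0.725·0.275 = 0.054828 and P(data|¬H) = 0.852·0.148·0.852 = 0.10743.
Bayes: P(H|data) = 0.22·0.054828 / (0.22·0.054828 + 0.78·0.10743) = 0.012062/0.095861 = 0.1258.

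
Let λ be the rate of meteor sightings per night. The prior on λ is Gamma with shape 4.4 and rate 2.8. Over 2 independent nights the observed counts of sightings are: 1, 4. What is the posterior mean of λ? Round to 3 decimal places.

The Poisson likelihood adds the total count to the shape and the number of exposure periods to the rate. Here ∑xᵢ = 5 and n = 2, so shape 4.4→9.4 and rate 2.8→4.8.
E[λ | data] = 9.4/4.8 = 1.958.

Posterior mean ≈ 1.958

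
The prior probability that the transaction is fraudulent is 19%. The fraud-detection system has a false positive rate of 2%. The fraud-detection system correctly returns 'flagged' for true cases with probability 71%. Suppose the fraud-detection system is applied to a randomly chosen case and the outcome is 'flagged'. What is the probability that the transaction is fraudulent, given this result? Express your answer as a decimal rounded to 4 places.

P(H | E) ≈ 0.8928

Let H be the event that the transaction is fraudulent. P(H) = 0.19, so P(¬H) = 0.81. With E the 'flagged' result, P(E|H) = 0.71 and P(E|¬H) = 0.02.
P(E) = 0.71·0.19 + 0.02·0.81 = 0.13490 + 0.016200 = 0.15110.
By Bayes' theorem, P(H|E) = 0.13490 / 0.15110 = 0.8928.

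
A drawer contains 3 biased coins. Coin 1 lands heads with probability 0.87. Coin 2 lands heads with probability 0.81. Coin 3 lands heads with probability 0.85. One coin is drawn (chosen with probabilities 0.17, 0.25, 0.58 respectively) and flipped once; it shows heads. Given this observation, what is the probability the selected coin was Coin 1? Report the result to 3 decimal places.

P(heads|C1) = 0.87; P(heads|C2) = 0.81; P(heads|C3) = 0.85.
Prior × likelihood for each source: 0.17·0.87=0.1479, 0.25·0.81=0.2025, 0.58·0.85=0.4930. Summing gives P(heads) = 0.84340.
P(Coin 1 | heads) = 0.1479 / 0.84340 = 0.175.

Posterior probability ≈ 0.175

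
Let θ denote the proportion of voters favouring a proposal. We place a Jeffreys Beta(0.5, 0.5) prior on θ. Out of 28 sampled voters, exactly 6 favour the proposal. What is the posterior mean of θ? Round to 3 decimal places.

The binomial likelihood is conjugate to the Beta prior: with 6 successes and 22 failures, the posterior is Beta(0.5+6, 0.5+22) = Beta(6.5, 22.5).
E[θ | data] = 6.5/(6.5+22.5) = 0.224.

Posterior mean ≈ 0.224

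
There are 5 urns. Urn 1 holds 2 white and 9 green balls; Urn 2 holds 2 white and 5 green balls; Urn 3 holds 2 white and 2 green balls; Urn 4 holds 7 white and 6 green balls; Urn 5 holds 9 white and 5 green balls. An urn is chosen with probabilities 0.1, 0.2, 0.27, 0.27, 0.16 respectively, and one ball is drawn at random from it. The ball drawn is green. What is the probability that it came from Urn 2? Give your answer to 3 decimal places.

P(green|Urn 1) = 0.8182; P(green|Urn 2) = 0.7143; P(green|Urn 3) = 0.5; P(green|Urn 4) = 0.4615; P(green|Urn 5) = 0.3571.
Prior × likelihood for each source: 0.1·0.8182=0.08182, 0.2·0.7143=0.1429, 0.27·0.5=0.1350, 0.27·0.4615=0.1246, 0.16·0.3571=0.05714. Summing gives P(green) = 0.54143.
P(Urn 2 | green) = 0.1429 / 0.54143 = 0.264.

Posterior probability ≈ 0.264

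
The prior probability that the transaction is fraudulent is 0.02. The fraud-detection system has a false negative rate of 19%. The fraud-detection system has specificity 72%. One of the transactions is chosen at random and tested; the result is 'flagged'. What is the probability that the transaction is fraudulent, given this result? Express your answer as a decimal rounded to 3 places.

Write H for 'the transaction is fraudulent'. Prior odds H:¬H = 0.02/0.98 = 0.020408. For the 'flagged' outcome, the likelihood ratio is 0.81/0.28 = 2.8929.
Posterior odds = 0.020408 × 2.8929 = 0.059038, so P(H|E) = 0.059038/(1+0.059038) = 0.056.

P(H | E) ≈ 0.056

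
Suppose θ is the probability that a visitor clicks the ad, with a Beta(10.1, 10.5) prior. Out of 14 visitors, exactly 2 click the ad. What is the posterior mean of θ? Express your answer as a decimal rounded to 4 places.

Posterior mean ≈ 0.3497

The binomial likelihood is conjugate to the Beta prior: with 2 successes and 12 failures, the posterior is Beta(10.1+2, 10.5+12) = Beta(12.1, 22.5).
Posterior mean = α/(α+β) = 12.1/34.6 = 0.3497.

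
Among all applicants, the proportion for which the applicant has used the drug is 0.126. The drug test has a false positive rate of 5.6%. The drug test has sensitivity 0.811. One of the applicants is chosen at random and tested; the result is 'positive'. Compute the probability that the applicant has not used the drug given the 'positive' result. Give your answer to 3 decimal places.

Let H be the event that the applicant has used the drug. P(H) = 0.126, so P(¬H) = 0.874. With E the 'positive' result, P(E|H) = 0.811 and P(E|¬H) = 0.056.
P(E) = 0.811·0.126 + 0.056·0.874 = 0.10219 + 0.048944 = 0.15113.
By Bayes' theorem, P(H|E) = 0.10219 / 0.15113 = 0.676. Hence P(¬H|E) = 1 − 0.676 = 0.324.

P(¬H | E) ≈ 0.324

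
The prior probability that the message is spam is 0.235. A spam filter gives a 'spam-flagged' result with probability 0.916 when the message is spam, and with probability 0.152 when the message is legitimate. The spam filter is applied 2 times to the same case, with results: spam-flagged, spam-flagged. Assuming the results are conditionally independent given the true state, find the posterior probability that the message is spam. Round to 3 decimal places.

With H the event that the message is spam, the joint likelihood of the observed sequence is P(data|H) = 0.916·0.916 = 0.83906 and P(data|¬H) = 0.152·0.152 = 0.023104.
Bayes: P(H|data) = 0.235·0.83906 / (0.235·0.83906 + 0.765·0.023104) = 0.19718/0.21485 = 0.9177.

Posterior P(H) ≈ 0.918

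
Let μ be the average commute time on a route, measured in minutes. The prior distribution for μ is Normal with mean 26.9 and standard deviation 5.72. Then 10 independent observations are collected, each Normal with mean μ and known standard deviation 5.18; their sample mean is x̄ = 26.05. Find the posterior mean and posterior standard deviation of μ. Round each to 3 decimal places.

With known σ, the Normal prior is conjugate. Weight on the data is w = (n/σ²)/(n/σ² + 1/τ₀²) = 0.372684/(0.372684+0.0305638) = 0.92421.
Posterior mean = w·x̄ + (1−w)·μ₀ = 0.92421·26.05 + 0.075794·26.9 = 26.114. Posterior variance = 1/(0.372684+0.0305638) = 2.47987, so SD = 1.575.

Posterior mean ≈ 26.114; posterior SD ≈ 1.575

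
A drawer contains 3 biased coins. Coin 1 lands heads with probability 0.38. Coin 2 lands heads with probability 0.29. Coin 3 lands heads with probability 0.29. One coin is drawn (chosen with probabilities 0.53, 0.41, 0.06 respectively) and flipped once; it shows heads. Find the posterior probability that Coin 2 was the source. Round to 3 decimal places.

Posterior probability ≈ 0.352

P(heads|C1) = 0.38; P(heads|C2) = 0.29; P(heads|C3) = 0.29.
Prior × likelihood for each source: 0.53·0.38=0.2014, 0.41·0.29=0.1189, 0.06·0.29=0.01740. Summing gives P(heads) = 0.33770.
P(Coin 2 | heads) = 0.1189 / 0.33770 = 0.352.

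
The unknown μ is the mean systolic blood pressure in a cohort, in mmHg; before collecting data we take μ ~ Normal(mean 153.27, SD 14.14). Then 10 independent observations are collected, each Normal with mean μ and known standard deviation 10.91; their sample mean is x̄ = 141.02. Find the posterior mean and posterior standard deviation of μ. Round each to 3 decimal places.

Posterior mean ≈ 141.708; posterior SD ≈ 3.352

Prior precision 1/τ₀² = 1/14.14² = 0.00500151; data precision n/σ² = 10/10.91² = 0.0840138.
Posterior precision = 0.00500151 + 0.0840138 = 0.0890153, giving posterior SD = 1/√0.0890153 = 3.352.
Posterior mean = (0.00500151·153.27 + 0.0840138·141.02) / 0.0890153 = 141.708.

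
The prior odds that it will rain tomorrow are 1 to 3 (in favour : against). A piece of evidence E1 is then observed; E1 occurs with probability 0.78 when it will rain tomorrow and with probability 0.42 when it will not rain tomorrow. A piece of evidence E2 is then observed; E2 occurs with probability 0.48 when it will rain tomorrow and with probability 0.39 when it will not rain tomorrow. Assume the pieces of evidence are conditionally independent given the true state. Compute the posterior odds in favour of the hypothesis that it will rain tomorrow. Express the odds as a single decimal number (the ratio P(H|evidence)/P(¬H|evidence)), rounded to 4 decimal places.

Prior odds = 1/3 = 0.33333. In log-odds, ln(0.33333) = -1.0986.
Add log likelihood ratios: ln(1.8571) + ln(1.2308) = 0.82668.
Posterior log-odds = -0.27193, so posterior odds = exp(-0.27193) = 0.76190.

Posterior odds ≈ 0.7619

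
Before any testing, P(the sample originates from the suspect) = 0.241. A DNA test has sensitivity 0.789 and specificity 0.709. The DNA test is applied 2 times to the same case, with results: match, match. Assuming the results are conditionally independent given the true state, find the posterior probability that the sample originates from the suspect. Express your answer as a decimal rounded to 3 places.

Let H be the event that the sample originates from the suspect; start with P(H) = 0.241. P('match'|H) = 0.789, P('match'|¬H) = 0.291.
Update on result 1 ('match'): P(H) ← 0.789·0.2410 / (0.789·0.2410 + 0.291·0.7590) = 0.19015/0.41102 = 0.4626.
Update on result 2 ('match'): P(H) ← 0.789·0.4626 / (0.789·0.4626 + 0.291·0.5374) = 0.36501/0.52139 = 0.7001.

Posterior P(H) ≈ 0.700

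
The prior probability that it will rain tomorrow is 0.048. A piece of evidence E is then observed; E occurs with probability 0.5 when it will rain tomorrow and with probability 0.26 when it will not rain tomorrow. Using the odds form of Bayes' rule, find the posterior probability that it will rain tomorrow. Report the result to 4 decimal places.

Prior odds = 0.048/(1−0.048) = 0.050420.
Likelihood ratio for E = 0.5/0.26 = 1.9231.
Posterior odds = prior odds × LR = 0.096962.
Posterior probability = odds/(1+odds) = 0.096962/1.0970 = 0.0884.

Posterior probability ≈ 0.0884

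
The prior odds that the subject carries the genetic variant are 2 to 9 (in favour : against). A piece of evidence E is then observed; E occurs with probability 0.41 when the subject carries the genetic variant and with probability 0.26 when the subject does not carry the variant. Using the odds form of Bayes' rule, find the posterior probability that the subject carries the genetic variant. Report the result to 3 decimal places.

Posterior probability ≈ 0.259

Prior odds = 2/9 = 0.22222.
Likelihood ratio for E = 0.41/0.26 = 1.5769.
Posterior odds = prior odds × LR = 0.35043.
Posterior probability = odds/(1+odds) = 0.35043/1.3504 = 0.259.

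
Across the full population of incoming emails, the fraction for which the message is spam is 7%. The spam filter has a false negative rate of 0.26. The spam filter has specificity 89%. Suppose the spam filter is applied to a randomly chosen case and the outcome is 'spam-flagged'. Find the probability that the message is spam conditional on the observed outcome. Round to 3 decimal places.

Let H be the event that the message is spam. P(H) = 0.07, so P(¬H) = 0.93. With E the 'spam-flagged' result, P(E|H) = 0.74 and P(E|¬H) = 0.11.
P(E) = 0.74·0.07 + 0.11·0.93 = 0.051800 + 0.10230 = 0.15410.
By Bayes' theorem, P(H|E) = 0.051800 / 0.15410 = 0.336.

P(H | E) ≈ 0.336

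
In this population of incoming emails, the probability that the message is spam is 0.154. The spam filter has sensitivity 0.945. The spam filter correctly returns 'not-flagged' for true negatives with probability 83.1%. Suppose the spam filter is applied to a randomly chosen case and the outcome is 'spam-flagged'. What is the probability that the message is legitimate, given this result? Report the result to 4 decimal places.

P(¬H | E) ≈ 0.4956

Let H be the event that the message is spam. P(H) = 0.154, so P(¬H) = 0.846. With E the 'spam-flagged' result, P(E|H) = 0.945 and P(E|¬H) = 0.169.
P(E) = 0.945·0.154 + 0.169·0.846 = 0.14553 + 0.14297 = 0.28850.
By Bayes' theorem, P(H|E) = 0.14553 / 0.28850 = 0.5044. Hence P(¬H|E) = 1 − 0.5044 = 0.4956.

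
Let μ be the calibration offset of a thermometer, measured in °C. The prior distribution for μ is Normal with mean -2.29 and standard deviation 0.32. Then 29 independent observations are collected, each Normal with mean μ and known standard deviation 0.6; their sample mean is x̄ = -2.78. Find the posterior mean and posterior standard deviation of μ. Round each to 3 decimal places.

Posterior mean ≈ -2.727; posterior SD ≈ 0.105

With known σ, the Normal prior is conjugate. Weight on the data is w = (n/σ²)/(n/σ² + 1/τ₀²) = 80.5556/(80.5556+9.76562) = 0.89188.
Posterior mean = w·x̄ + (1−w)·μ₀ = 0.89188·-2.78 + 0.10812·-2.29 = -2.727. Posterior variance = 1/(80.5556+9.76562) = 0.0110716, so SD = 0.105.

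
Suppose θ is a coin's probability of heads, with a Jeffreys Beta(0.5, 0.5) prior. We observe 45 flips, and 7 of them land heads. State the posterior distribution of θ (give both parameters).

Observing 7 successes and 38 failures updates Beta(0.5, 0.5) by adding the success and failure counts to the two shape parameters: α = 0.5+7 = 7.5, β = 0.5+38 = 38.5.

Posterior: Beta(7.5, 38.5)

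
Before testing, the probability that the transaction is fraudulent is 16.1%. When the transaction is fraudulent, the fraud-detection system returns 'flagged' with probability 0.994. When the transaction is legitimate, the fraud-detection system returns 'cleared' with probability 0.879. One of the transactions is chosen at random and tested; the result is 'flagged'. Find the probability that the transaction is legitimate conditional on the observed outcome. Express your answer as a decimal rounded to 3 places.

P(¬H | E) ≈ 0.388

Let H be the event that the transaction is fraudulent. P(H) = 0.161, so P(¬H) = 0.839. With E the 'flagged' result, P(E|H) = 0.994 and P(E|¬H) = 0.121.
P(E) = 0.994·0.161 + 0.121·0.839 = 0.16003 + 0.10152 = 0.26155.
By Bayes' theorem, P(H|E) = 0.16003 / 0.26155 = 0.612. Hence P(¬H|E) = 1 − 0.612 = 0.388.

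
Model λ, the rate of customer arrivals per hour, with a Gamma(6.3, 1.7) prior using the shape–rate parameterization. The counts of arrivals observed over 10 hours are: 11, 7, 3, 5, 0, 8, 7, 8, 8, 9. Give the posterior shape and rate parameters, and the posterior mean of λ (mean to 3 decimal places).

Posterior: Gamma(shape=72.3, rate=11.7); mean ≈ 6.179

The Poisson likelihood adds the total count to the shape and the number of exposure periods to the rate. Here ∑xᵢ = 66 and n = 10, so shape 6.3→72.3 and rate 1.7→11.7.
E[λ | data] = 72.3/11.7 = 6.179.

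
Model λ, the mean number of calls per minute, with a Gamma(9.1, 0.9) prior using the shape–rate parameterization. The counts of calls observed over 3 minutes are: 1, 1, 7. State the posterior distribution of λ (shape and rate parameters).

Posterior: Gamma(shape=18.1, rate=3.9)

Total count ∑xᵢ = 9 over n = 3 minutes.
Gamma is conjugate to the Poisson likelihood: posterior is Gamma(shape = 9.1+9 = 18.1, rate = 0.9+3 = 3.9).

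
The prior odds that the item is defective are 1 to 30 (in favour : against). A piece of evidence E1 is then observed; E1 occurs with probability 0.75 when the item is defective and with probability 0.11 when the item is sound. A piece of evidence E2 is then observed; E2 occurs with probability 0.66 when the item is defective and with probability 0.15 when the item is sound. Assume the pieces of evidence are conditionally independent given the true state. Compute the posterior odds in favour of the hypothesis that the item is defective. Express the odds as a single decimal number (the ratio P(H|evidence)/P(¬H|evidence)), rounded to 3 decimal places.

Prior odds = 1/30 = 0.033333.
Likelihood ratio for E1 = 0.75/0.11 = 6.8182.
Likelihood ratio for E2 = 0.66/0.15 = 4.4000.
Posterior odds = prior odds × LR₁ × LR₂ = 1.0000.

Posterior odds ≈ 1.000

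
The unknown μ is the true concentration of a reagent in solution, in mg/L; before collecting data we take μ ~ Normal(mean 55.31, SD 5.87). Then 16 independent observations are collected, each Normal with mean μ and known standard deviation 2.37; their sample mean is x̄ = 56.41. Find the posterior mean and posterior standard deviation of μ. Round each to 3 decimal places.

Posterior mean ≈ 56.399; posterior SD ≈ 0.590

With known σ, the Normal prior is conjugate. Weight on the data is w = (n/σ²)/(n/σ² + 1/τ₀²) = 2.84855/(2.84855+0.0290218) = 0.98991.
Posterior mean = w·x̄ + (1−w)·μ₀ = 0.98991·56.41 + 0.010086·55.31 = 56.399. Posterior variance = 1/(2.84855+0.0290218) = 0.347516, so SD = 0.590.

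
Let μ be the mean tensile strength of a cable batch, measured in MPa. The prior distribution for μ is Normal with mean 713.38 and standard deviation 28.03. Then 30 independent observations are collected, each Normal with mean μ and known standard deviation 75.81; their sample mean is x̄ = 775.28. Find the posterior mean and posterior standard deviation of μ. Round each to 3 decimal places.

Posterior mean ≈ 763.146; posterior SD ≈ 12.410

With known σ, the Normal prior is conjugate. Weight on the data is w = (n/σ²)/(n/σ² + 1/τ₀²) = 0.00521997/(0.00521997+0.00127278) = 0.80397.
Posterior mean = w·x̄ + (1−w)·μ₀ = 0.80397·775.28 + 0.19603·713.38 = 763.146. Posterior variance = 1/(0.00521997+0.00127278) = 154.018, so SD = 12.410.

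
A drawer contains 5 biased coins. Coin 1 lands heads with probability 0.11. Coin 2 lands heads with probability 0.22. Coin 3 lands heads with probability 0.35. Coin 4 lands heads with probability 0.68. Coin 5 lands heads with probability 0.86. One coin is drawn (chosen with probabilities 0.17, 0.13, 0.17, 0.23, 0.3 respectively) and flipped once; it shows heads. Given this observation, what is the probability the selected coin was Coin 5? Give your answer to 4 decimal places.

Posterior probability ≈ 0.4950

Tabulate prior·likelihood by source: [1] prior 0.17, lik 0.11, product 0.01870; [2] prior 0.13, lik 0.22, product 0.02860; [3] prior 0.17, lik 0.35, product 0.05950; [4] prior 0.23, lik 0.68, product 0.1564; [5] prior 0.3, lik 0.86, product 0.2580.
Normalizing constant = 0.52120; the posterior for Coin 5 is its product over the sum, 0.2580/0.52120 = 0.4950.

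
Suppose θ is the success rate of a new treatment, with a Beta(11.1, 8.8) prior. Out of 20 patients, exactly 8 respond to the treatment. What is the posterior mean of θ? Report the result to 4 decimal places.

Posterior mean ≈ 0.4787

Observing 8 successes and 12 failures updates Beta(11.1, 8.8) by adding the success and failure counts to the two shape parameters: α = 11.1+8 = 19.1, β = 8.8+12 = 20.8.
Posterior mean = α/(α+β) = 19.1/39.9 = 0.4787.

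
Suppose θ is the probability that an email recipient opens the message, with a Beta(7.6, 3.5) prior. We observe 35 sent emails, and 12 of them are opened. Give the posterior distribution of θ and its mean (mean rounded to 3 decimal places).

Posterior: Beta(19.6, 26.5); mean ≈ 0.425

Observing 12 successes and 23 failures updates Beta(7.6, 3.5) by adding the success and failure counts to the two shape parameters: α = 7.6+12 = 19.6, β = 3.5+23 = 26.5.
Posterior mean = α/(α+β) = 19.6/46.1 = 0.425.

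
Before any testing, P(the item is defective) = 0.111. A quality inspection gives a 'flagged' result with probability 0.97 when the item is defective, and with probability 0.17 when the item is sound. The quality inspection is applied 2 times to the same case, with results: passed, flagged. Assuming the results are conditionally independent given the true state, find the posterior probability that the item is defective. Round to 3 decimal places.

Posterior P(H) ≈ 0.025

With H the event that the item is defective, the joint likelihood of the observed sequence is P(data|H) = 0.03·0.97 = 0.029100 and P(data|¬H) = 0.83·0.17 = 0.14110.
Bayes: P(H|data) = 0.111·0.029100 / (0.111·0.029100 + 0.889·0.14110) = 0.0032301/0.12867 = 0.0251.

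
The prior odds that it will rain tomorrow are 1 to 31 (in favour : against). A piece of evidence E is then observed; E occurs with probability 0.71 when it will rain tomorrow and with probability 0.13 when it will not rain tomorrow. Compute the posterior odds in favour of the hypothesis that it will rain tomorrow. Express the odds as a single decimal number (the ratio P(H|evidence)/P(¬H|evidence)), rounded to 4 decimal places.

Posterior odds ≈ 0.1762

Prior odds = 1/31 = 0.032258.
Likelihood ratio for E = 0.71/0.13 = 5.4615.
Posterior odds = prior odds × LR = 0.17618.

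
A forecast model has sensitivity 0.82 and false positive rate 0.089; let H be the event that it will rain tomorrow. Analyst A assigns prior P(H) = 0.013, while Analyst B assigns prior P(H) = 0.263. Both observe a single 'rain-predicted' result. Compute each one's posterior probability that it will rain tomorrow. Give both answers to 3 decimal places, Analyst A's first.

Analyst A: 0.108; Analyst B: 0.767

The likelihood ratio for a 'rain-predicted' result is 0.82/0.089 = 9.2135.
Analyst A: prior odds 0.013/0.987 = 0.013171; posterior odds 0.12135; posterior probability 0.108.
Analyst B: prior odds 0.263/0.737 = 0.35685; posterior odds 3.2879; posterior probability 0.767.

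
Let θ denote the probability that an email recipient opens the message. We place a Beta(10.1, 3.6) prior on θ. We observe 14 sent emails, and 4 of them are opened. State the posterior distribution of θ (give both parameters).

The binomial likelihood is conjugate to the Beta prior: with 4 successes and 10 failures, the posterior is Beta(10.1+4, 3.6+10) = Beta(14.1, 13.6).

Posterior: Beta(14.1, 13.6)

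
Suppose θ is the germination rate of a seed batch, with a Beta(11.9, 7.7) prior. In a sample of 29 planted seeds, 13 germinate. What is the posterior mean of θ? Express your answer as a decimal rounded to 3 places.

Posterior mean ≈ 0.512

The binomial likelihood is conjugate to the Beta prior: with 13 successes and 16 failures, the posterior is Beta(11.9+13, 7.7+16) = Beta(24.9, 23.7).
E[θ | data] = 24.9/(24.9+23.7) = 0.512.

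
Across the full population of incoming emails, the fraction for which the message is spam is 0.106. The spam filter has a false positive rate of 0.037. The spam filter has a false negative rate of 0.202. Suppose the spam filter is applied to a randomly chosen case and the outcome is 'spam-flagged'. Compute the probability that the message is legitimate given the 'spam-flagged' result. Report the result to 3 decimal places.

Write H for 'the message is spam'. Prior odds H:¬H = 0.106/0.894 = 0.11857. For the 'spam-flagged' outcome, the likelihood ratio is 0.798/0.037 = 21.568.
Posterior odds = 0.11857 × 21.568 = 2.5572, so P(H|E) = 2.5572/(1+2.5572) = 0.719. Then P(¬H|E) = 1 − 0.719 = 0.281.

P(¬H | E) ≈ 0.281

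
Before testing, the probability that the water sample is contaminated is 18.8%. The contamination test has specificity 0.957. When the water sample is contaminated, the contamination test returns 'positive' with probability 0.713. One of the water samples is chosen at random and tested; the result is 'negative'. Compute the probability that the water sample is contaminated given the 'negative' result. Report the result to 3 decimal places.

Let H be the event that the water sample is contaminated. P(H) = 0.188, so P(¬H) = 0.812. With E the 'negative' result, P(E|H) = 0.287 and P(E|¬H) = 0.957.
P(E) = 0.287·0.188 + 0.957·0.812 = 0.053956 + 0.77708 = 0.83104.
By Bayes' theorem, P(H|E) = 0.053956 / 0.83104 = 0.065.

P(H | E) ≈ 0.065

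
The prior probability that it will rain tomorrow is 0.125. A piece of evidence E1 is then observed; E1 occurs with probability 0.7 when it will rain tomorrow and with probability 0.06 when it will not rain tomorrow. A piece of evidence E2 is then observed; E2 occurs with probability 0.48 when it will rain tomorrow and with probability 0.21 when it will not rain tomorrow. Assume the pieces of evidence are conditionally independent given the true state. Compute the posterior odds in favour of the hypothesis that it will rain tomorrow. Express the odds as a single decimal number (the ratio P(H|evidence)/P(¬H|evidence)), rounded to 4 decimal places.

Posterior odds ≈ 3.8095

Prior odds = 0.125/(1−0.125) = 0.14286.
Likelihood ratio for E1 = 0.7/0.06 = 11.667.
Likelihood ratio for E2 = 0.48/0.21 = 2.2857.
Posterior odds = prior odds × LR₁ × LR₂ = 3.8095.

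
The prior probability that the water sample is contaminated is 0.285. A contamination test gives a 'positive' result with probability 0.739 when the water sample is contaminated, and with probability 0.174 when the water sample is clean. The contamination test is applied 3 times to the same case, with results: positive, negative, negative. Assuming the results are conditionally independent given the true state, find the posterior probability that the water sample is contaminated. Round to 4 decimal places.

Posterior P(H) ≈ 0.1446

Let H be the event that the water sample is contaminated; start with P(H) = 0.285. P('positive'|H) = 0.739, P('positive'|¬H) = 0.174.
Update on result 1 ('positive'): P(H) ← 0.739·0.2850 / (0.739·0.2850 + 0.174·0.7150) = 0.21061/0.33502 = 0.6287.
Update on result 2 ('negative'): P(H) ← 0.261·0.6287 / (0.261·0.6287 + 0.826·0.3713) = 0.16408/0.47081 = 0.3485.
Update on result 3 ('negative'): P(H) ← 0.261·0.3485 / (0.261·0.3485 + 0.826·0.6515) = 0.090959/0.62910 = 0.1446.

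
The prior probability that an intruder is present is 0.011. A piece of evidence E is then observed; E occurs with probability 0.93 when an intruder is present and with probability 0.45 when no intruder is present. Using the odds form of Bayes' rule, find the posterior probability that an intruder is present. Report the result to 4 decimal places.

Prior odds = 0.011/(1−0.011) = 0.011122.
Likelihood ratio for E = 0.93/0.45 = 2.0667.
Posterior odds = prior odds × LR = 0.022986.
Posterior probability = odds/(1+odds) = 0.022986/1.0230 = 0.0225.

Posterior probability ≈ 0.0225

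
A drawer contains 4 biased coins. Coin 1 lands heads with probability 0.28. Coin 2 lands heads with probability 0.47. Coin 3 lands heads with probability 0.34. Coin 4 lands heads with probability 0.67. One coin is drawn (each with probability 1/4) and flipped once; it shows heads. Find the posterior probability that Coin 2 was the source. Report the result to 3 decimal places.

Tabulate prior·likelihood by source: [1] prior 0.25, lik 0.28, product 0.07000; [2] prior 0.25, lik 0.47, product 0.1175; [3] prior 0.25, lik 0.34, product 0.08500; [4] prior 0.25, lik 0.67, product 0.1675.
Normalizing constant = 0.44000; the posterior for Coin 2 is its product over the sum, 0.1175/0.44000 = 0.267.

Posterior probability ≈ 0.267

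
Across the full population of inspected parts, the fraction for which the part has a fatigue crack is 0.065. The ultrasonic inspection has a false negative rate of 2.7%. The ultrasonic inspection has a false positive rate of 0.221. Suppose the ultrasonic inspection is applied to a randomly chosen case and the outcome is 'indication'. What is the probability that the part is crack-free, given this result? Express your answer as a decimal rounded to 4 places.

P(¬H | E) ≈ 0.7657

Let H be the event that the part has a fatigue crack. P(H) = 0.065, so P(¬H) = 0.935. With E the 'indication' result, P(E|H) = 0.973 and P(E|¬H) = 0.221.
P(E) = 0.973·0.065 + 0.221·0.935 = 0.063245 + 0.20664 = 0.26988.
By Bayes' theorem, P(H|E) = 0.063245 / 0.26988 = 0.2343. Hence P(¬H|E) = 1 − 0.2343 = 0.7657.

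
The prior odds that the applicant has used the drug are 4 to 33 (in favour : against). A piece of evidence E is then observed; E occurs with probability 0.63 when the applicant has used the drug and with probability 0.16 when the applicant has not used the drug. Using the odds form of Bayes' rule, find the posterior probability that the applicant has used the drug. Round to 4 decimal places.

Prior odds = 4/33 = 0.12121.
Likelihood ratio for E = 0.63/0.16 = 3.9375.
Posterior odds = prior odds × LR = 0.47727.
Posterior probability = odds/(1+odds) = 0.47727/1.4773 = 0.3231.

Posterior probability ≈ 0.3231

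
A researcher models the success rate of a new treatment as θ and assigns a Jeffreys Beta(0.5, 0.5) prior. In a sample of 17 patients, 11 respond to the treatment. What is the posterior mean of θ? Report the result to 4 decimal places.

Posterior mean ≈ 0.6389

Observing 11 successes and 6 failures updates Beta(0.5, 0.5) by adding the success and failure counts to the two shape parameters: α = 0.5+11 = 11.5, β = 0.5+6 = 6.5.
E[θ | data] = 11.5/(11.5+6.5) = 0.6389.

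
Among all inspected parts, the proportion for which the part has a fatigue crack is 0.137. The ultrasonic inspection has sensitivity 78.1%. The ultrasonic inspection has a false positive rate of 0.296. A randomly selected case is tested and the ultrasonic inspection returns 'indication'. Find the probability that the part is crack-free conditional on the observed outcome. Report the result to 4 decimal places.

P(¬H | E) ≈ 0.7048

Write H for 'the part has a fatigue crack'. Prior odds H:¬H = 0.137/0.863 = 0.15875. For the 'indication' outcome, the likelihood ratio is 0.781/0.296 = 2.6385.
Posterior odds = 0.15875 × 2.6385 = 0.41886, so P(H|E) = 0.41886/(1+0.41886) = 0.2952. Then P(¬H|E) = 1 − 0.2952 = 0.7048.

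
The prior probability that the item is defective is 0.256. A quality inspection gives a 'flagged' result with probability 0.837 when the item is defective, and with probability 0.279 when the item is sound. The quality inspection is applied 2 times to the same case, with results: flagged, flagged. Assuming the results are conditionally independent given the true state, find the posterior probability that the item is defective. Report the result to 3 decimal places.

Posterior P(H) ≈ 0.756

With H the event that the item is defective, the joint likelihood of the observed sequence is P(data|H) = 0.837·0.837 = 0.70057 and P(data|¬H) = 0.279·0.279 = 0.077841.
Bayes: P(H|data) = 0.256·0.70057 / (0.256·0.70057 + 0.744·0.077841) = 0.17935/0.23726 = 0.7559.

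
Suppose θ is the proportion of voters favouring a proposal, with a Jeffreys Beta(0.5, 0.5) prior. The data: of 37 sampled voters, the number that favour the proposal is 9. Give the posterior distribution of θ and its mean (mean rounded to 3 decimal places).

Posterior: Beta(9.5, 28.5); mean ≈ 0.250

The binomial likelihood is conjugate to the Beta prior: with 9 successes and 28 failures, the posterior is Beta(0.5+9, 0.5+28) = Beta(9.5, 28.5).
E[θ | data] = 9.5/(9.5+28.5) = 0.250.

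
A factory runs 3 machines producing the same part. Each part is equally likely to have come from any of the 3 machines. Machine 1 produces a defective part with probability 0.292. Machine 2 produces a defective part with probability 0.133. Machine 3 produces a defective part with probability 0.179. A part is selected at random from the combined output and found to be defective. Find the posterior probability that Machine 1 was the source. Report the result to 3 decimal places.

Posterior probability ≈ 0.483

P(defective|M1) = 0.292; P(defective|M2) = 0.133; P(defective|M3) = 0.179.
Prior × likelihood for each source: 0.333333·0.292=0.09733, 0.333333·0.133=0.04433, 0.333333·0.179=0.05967. Summing gives P(defective) = 0.20133.
P(Machine 1 | defective) = 0.09733 / 0.20133 = 0.483.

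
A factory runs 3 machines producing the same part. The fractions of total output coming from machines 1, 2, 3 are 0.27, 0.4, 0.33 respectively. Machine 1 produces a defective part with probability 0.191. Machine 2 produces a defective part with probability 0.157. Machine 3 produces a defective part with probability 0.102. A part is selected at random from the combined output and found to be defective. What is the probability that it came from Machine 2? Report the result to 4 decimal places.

P(defective|M1) = 0.191; P(defective|M2) = 0.157; P(defective|M3) = 0.102.
Prior × likelihood for each source: 0.27·0.191=0.05157, 0.4·0.157=0.06280, 0.33·0.102=0.03366. Summing gives P(defective) = 0.14803.
P(Machine 2 | defective) = 0.06280 / 0.14803 = 0.4242.

Posterior probability ≈ 0.4242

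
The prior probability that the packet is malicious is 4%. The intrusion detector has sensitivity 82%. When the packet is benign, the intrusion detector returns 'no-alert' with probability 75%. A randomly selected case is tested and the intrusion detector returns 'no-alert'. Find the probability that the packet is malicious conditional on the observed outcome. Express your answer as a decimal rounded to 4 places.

P(H | E) ≈ 0.0099

Write H for 'the packet is malicious'. Prior odds H:¬H = 0.04/0.96 = 0.041667. For the 'no-alert' outcome, the likelihood ratio is 0.18/0.75 = 0.24000.
Posterior odds = 0.041667 × 0.24000 = 0.010000, so P(H|E) = 0.010000/(1+0.010000) = 0.0099.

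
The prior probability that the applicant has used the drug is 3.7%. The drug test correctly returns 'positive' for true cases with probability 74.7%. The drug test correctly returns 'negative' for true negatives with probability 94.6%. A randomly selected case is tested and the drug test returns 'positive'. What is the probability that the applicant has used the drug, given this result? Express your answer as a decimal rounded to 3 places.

Write H for 'the applicant has used the drug'. Prior odds H:¬H = 0.037/0.963 = 0.038422. For the 'positive' outcome, the likelihood ratio is 0.747/0.054 = 13.833.
Posterior odds = 0.038422 × 13.833 = 0.53150, so P(H|E) = 0.53150/(1+0.53150) = 0.347.

P(H | E) ≈ 0.347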